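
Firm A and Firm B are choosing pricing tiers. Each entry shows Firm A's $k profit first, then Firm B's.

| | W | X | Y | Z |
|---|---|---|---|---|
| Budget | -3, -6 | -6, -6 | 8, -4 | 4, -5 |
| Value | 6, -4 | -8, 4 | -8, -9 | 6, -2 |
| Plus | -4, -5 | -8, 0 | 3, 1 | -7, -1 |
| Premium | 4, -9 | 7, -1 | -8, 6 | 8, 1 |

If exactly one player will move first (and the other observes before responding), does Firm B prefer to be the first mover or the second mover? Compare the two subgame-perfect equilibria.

first

If Firm A leads: Firm B's best replies are Budget→Y, Value→X, Plus→Y, Premium→Y; Firm A's induced payoffs 8, -8, 3, -8; outcome (Budget, Y), payoffs (8, -4).
If Firm B leads: Firm A's best replies are W→Value, X→Premium, Y→Budget, Z→Premium; Firm B's induced payoffs -4, -1, -4, 1; outcome (Premium, Z), payoffs (8, 1).
Firm B gets 1 moving first and -4 moving second, so Firm B prefers to move first.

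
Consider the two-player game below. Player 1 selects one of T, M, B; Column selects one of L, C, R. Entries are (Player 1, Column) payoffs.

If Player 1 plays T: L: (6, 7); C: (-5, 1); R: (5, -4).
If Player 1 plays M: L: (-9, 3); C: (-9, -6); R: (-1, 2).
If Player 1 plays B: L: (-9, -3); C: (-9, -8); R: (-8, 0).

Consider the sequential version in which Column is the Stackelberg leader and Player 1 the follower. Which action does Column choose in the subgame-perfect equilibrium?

Player 1 best-responds to each possible Column move:
- L: BR = T, leader payoff 7.
- C: BR = T, leader payoff 1.
- R: BR = T, leader payoff -4.
Among 7, 1, -4, the best is 7 at L. Subgame-perfect outcome: (T, L) with payoffs (6, 7).

L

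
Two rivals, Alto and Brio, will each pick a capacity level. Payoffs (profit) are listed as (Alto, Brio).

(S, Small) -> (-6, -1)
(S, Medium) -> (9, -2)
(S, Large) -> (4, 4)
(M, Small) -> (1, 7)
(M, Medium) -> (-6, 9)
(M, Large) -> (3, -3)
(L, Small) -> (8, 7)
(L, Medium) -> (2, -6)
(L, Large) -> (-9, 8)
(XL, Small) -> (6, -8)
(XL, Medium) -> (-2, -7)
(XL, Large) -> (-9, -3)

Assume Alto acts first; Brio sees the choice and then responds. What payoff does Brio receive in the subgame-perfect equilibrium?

4

Brio best-responds to each possible Alto move:
- S → Brio plays Large (best of -1, -2, 4); Alto gets 4.
- M → Brio plays Medium (best of 7, 9, -3); Alto gets -6.
- L → Brio plays Large (best of 7, -6, 8); Alto gets -9.
- XL → Brio plays Large (best of -8, -7, -3); Alto gets -9.
Maximizing over 4, -6, -9, -9, Alto chooses S. Subgame-perfect outcome: (S, Large) with payoffs (4, 4).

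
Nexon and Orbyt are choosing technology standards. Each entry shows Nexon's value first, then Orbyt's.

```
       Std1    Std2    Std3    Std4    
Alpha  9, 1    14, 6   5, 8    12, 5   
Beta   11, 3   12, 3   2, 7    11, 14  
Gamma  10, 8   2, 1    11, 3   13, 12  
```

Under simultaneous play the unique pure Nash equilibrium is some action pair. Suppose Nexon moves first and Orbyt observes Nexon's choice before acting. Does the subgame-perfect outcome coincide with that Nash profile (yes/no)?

Solve by backward induction (Nexon leads).
- Alpha: Orbyt compares 1, 6, 8, 5 and picks Std3; Nexon would get 5.
- Beta: Orbyt compares 3, 3, 7, 14 and picks Std4; Nexon would get 11.
- Gamma: Orbyt compares 8, 1, 3, 12 and picks Std4; Nexon would get 13.
Maximizing over 5, 11, 13, Nexon chooses Gamma. Subgame-perfect outcome: (Gamma, Std4) with payoffs (13, 12).
Under simultaneous play:
Nexon's best replies: Std1→Beta; Std2→Alpha; Std3→Gamma; Std4→Gamma.
Orbyt's best replies: Alpha→Std3; Beta→Std4; Gamma→Std4.
Only (Gamma, Std4) has each player best-responding; Nash payoffs (13, 12).
Sequential outcome (Gamma, Std4) coincides with the Nash profile (Gamma, Std4).

yes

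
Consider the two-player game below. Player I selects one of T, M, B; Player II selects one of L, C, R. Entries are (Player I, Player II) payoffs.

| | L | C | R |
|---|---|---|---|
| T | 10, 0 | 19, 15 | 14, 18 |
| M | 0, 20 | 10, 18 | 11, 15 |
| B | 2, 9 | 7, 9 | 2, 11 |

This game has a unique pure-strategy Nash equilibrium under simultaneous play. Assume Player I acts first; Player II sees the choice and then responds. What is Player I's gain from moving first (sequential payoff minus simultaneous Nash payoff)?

Backward induction with Player I moving first.
- T: Player II compares 0, 15, 18 and picks R; Player I would get 14.
- M: Player II compares 20, 18, 15 and picks L; Player I would get 0.
- B: Player II compares 9, 9, 11 and picks R; Player I would get 2.
Player I's induced payoffs are 14, 0, 2, so Player I commits to T. Subgame-perfect outcome: (T, R) with payoffs (14, 18).
For the simultaneous game, intersect best replies.
Player I's best replies: L→T; C→T; R→T.
Player II's best replies: T→R; M→L; B→R.
Only (T, R) has each player best-responding; Nash payoffs (14, 18).
Player I's commitment gain: 14 − 14 = 0.

0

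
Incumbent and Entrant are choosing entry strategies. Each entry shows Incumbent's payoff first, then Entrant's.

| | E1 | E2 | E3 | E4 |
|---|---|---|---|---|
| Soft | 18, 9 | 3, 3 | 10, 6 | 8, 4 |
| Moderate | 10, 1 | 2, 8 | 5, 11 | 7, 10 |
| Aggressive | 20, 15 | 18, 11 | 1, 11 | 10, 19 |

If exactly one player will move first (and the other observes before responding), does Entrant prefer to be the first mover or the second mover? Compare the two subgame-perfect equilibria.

first

If Incumbent leads: Entrant's best replies are Soft→E1, Moderate→E3, Aggressive→E4; Incumbent's induced payoffs 18, 5, 10; outcome (Soft, E1), payoffs (18, 9).
If Entrant leads: Incumbent's best replies are E1→Aggressive, E2→Aggressive, E3→Soft, E4→Aggressive; Entrant's induced payoffs 15, 11, 6, 19; outcome (Aggressive, E4), payoffs (10, 19).
Entrant gets 19 moving first and 9 moving second, so Entrant prefers to move first.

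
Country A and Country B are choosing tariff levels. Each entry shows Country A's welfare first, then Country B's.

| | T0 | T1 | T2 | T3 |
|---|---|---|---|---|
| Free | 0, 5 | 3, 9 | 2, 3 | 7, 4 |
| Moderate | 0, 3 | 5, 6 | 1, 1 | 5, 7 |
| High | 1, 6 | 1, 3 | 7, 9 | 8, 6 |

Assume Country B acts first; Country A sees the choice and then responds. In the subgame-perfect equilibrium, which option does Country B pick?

Country A best-responds to each possible Country B move:
- T0 → Country A plays High (best of 0, 0, 1); Country B gets 6.
- T1 → Country A plays Moderate (best of 3, 5, 1); Country B gets 6.
- T2 → Country A plays High (best of 2, 1, 7); Country B gets 9.
- T3 → Country A plays High (best of 7, 5, 8); Country B gets 6.
Among 6, 6, 9, 6, the best is 9 at T2. Subgame-perfect outcome: (High, T2) with payoffs (7, 9).

T2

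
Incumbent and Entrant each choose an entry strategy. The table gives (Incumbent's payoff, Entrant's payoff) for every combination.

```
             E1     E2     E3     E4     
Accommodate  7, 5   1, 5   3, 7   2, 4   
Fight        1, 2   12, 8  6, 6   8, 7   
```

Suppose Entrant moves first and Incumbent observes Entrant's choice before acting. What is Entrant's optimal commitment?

E2

Solve by backward induction (Entrant leads).
- E1: BR = Accommodate, leader payoff 5.
- E2: BR = Fight, leader payoff 8.
- E3: BR = Fight, leader payoff 6.
- E4: BR = Fight, leader payoff 7.
Among 5, 8, 6, 7, the best is 8 at E2. Subgame-perfect outcome: (Fight, E2) with payoffs (12, 8).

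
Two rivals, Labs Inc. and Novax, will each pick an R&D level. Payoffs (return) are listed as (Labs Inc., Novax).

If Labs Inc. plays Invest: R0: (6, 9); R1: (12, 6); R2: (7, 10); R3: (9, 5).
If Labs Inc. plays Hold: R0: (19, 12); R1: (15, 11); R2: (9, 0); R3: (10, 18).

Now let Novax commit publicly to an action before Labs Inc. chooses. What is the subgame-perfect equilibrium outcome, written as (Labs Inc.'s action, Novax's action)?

(Hold, R3)

Labs Inc. best-responds to each possible Novax move:
- R0: BR = Hold, leader payoff 12.
- R1: BR = Hold, leader payoff 11.
- R2: BR = Hold, leader payoff 0.
- R3: BR = Hold, leader payoff 18.
Among 12, 11, 0, 18, the best is 18 at R3. Subgame-perfect outcome: (Hold, R3) with payoffs (10, 18).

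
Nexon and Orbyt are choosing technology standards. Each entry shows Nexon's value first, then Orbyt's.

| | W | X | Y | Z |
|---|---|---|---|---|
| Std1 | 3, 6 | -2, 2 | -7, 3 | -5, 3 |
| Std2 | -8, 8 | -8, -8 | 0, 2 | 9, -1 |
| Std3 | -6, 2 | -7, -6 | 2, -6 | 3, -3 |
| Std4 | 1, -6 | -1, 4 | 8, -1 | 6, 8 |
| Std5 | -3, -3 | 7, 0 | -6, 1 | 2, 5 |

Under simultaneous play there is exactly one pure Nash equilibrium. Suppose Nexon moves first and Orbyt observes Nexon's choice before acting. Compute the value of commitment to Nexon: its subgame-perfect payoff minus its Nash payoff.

Work backward from Orbyt's decision.
- Std1: BR = W, leader payoff 3.
- Std2: BR = W, leader payoff -8.
- Std3: BR = W, leader payoff -6.
- Std4: BR = Z, leader payoff 6.
- Std5: BR = Z, leader payoff 2.
Among 3, -8, -6, 6, 2, the best is 6 at Std4. Subgame-perfect outcome: (Std4, Z) with payoffs (6, 8).
Under simultaneous play:
Nexon's best replies: W→Std1; X→Std5; Y→Std4; Z→Std2.
Orbyt's best replies: Std1→W; Std2→W; Std3→W; Std4→Z; Std5→Z.
Only (Std1, W) has each player best-responding; Nash payoffs (3, 6).
Nexon's commitment gain: 6 − 3 = 3.

3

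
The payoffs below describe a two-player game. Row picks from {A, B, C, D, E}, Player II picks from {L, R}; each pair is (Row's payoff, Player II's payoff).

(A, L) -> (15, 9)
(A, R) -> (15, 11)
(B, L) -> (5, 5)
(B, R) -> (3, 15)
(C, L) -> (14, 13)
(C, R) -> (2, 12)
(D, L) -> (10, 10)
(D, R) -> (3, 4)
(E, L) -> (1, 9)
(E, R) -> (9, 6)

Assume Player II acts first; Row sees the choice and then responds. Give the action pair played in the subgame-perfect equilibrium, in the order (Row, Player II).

Row best-responds to each possible Player II move:
- L → Row plays A (best of 15, 5, 14, 10, 1); Player II gets 9.
- R → Row plays A (best of 15, 3, 2, 3, 9); Player II gets 11.
Maximizing over 9, 11, Player II chooses R. Subgame-perfect outcome: (A, R) with payoffs (15, 11).

(A, R)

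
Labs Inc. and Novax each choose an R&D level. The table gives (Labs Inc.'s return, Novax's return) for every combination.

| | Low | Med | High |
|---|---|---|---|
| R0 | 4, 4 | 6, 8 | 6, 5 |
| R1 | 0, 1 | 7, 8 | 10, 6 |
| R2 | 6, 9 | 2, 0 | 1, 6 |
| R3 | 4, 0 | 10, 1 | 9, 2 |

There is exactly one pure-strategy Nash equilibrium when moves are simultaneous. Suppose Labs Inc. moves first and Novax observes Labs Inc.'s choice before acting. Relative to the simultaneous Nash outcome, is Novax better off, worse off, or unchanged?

worse off

Novax best-responds to each possible Labs Inc. move:
- R0: BR = Med, leader payoff 6.
- R1: BR = Med, leader payoff 7.
- R2: BR = Low, leader payoff 6.
- R3: BR = High, leader payoff 9.
Labs Inc.'s induced payoffs are 6, 7, 6, 9, so Labs Inc. commits to R3. Subgame-perfect outcome: (R3, High) with payoffs (9, 2).
Now find the simultaneous Nash equilibrium.
Labs Inc.'s best replies: Low→R2; Med→R3; High→R1.
Novax's best replies: R0→Med; R1→Med; R2→Low; R3→High.
The unique mutual best reply is (R2, Low), giving (6, 9).
Novax earns 2 sequentially versus 9 at the Nash outcome: worse off.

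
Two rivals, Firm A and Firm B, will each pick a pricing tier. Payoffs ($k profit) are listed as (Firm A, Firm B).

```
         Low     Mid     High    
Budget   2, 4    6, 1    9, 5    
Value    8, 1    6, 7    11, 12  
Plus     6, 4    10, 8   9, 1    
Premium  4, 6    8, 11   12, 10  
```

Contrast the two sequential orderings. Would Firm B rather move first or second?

second

If Firm A leads: Firm B's best replies are Budget→High, Value→High, Plus→Mid, Premium→Mid; Firm A's induced payoffs 9, 11, 10, 8; outcome (Value, High), payoffs (11, 12).
If Firm B leads: Firm A's best replies are Low→Value, Mid→Plus, High→Premium; Firm B's induced payoffs 1, 8, 10; outcome (Premium, High), payoffs (12, 10).
Firm B gets 10 moving first and 12 moving second, so Firm B prefers to move second.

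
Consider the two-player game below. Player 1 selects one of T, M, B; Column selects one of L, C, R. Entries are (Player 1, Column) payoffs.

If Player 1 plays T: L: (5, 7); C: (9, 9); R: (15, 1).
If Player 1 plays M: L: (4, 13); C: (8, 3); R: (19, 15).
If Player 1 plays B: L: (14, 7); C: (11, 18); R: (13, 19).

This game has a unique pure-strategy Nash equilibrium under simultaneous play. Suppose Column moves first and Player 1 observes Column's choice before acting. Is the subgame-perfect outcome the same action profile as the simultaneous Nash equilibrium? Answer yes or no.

no

Player 1 best-responds to each possible Column move:
- L: BR = B, leader payoff 7.
- C: BR = B, leader payoff 18.
- R: BR = M, leader payoff 15.
Column's induced payoffs are 7, 18, 15, so Column commits to C. Subgame-perfect outcome: (B, C) with payoffs (11, 18).
For the simultaneous game, intersect best replies.
Player 1's best replies: L→B; C→B; R→M.
Column's best replies: T→C; M→R; B→R.
Only (M, R) has each player best-responding; Nash payoffs (19, 15).
Sequential outcome (B, C) differs from the Nash profile (M, R).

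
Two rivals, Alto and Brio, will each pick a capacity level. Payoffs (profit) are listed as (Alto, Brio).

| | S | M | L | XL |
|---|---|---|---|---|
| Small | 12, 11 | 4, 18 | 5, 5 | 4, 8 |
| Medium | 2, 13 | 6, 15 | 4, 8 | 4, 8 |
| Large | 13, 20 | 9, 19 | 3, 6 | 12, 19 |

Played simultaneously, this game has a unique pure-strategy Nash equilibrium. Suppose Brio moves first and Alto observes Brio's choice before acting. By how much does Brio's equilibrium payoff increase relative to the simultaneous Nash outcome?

Work backward from Alto's decision.
- S: Alto compares 12, 2, 13 and picks Large; Brio would get 20.
- M: Alto compares 4, 6, 9 and picks Large; Brio would get 19.
- L: Alto compares 5, 4, 3 and picks Small; Brio would get 5.
- XL: Alto compares 4, 4, 12 and picks Large; Brio would get 19.
Among 20, 19, 5, 19, the best is 20 at S. Subgame-perfect outcome: (Large, S) with payoffs (13, 20).
For the simultaneous game, intersect best replies.
Alto's best replies: S→Large; M→Large; L→Small; XL→Large.
Brio's best replies: Small→M; Medium→M; Large→S.
Only (Large, S) has each player best-responding; Nash payoffs (13, 20).
Brio's commitment gain: 20 − 20 = 0.

0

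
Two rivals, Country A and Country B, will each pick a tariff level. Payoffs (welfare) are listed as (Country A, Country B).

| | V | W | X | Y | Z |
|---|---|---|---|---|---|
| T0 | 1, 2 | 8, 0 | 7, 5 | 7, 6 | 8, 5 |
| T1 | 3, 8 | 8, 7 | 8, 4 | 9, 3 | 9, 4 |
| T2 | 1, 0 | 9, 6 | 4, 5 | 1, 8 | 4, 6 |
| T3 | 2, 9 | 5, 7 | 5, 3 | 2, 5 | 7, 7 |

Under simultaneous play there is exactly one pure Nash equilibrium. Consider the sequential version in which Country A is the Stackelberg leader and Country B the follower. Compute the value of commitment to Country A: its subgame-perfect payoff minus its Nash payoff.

Solve by backward induction (Country A leads).
- T0: BR = Y, leader payoff 7.
- T1: BR = V, leader payoff 3.
- T2: BR = Y, leader payoff 1.
- T3: BR = V, leader payoff 2.
Among 7, 3, 1, 2, the best is 7 at T0. Subgame-perfect outcome: (T0, Y) with payoffs (7, 6).
Now find the simultaneous Nash equilibrium.
Country A's best replies: V→T1; W→T2; X→T1; Y→T1; Z→T1.
Country B's best replies: T0→Y; T1→V; T2→Y; T3→V.
Only (T1, V) has each player best-responding; Nash payoffs (3, 8).
Country A's commitment gain: 7 − 3 = 4.

4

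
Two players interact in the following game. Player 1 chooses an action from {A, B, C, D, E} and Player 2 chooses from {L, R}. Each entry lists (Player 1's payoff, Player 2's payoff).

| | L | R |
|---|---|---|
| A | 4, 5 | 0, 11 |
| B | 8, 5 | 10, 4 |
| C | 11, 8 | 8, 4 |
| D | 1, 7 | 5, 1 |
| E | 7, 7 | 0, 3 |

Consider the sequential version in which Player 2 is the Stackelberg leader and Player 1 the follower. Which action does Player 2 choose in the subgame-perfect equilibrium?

Player 1 best-responds to each possible Player 2 move:
- L → Player 1 plays C (best of 4, 8, 11, 1, 7); Player 2 gets 8.
- R → Player 1 plays B (best of 0, 10, 8, 5, 0); Player 2 gets 4.
Maximizing over 8, 4, Player 2 chooses L. Subgame-perfect outcome: (C, L) with payoffs (11, 8).

L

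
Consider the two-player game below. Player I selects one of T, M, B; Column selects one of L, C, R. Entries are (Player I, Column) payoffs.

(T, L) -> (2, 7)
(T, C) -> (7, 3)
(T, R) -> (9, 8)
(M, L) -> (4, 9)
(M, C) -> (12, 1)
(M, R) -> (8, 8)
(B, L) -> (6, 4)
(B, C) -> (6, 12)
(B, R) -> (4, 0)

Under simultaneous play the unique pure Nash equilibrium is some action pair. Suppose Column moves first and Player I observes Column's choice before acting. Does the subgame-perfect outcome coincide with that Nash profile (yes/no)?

Player I best-responds to each possible Column move:
- L: BR = B, leader payoff 4.
- C: BR = M, leader payoff 1.
- R: BR = T, leader payoff 8.
Among 4, 1, 8, the best is 8 at R. Subgame-perfect outcome: (T, R) with payoffs (9, 8).
Now find the simultaneous Nash equilibrium.
Player I's best replies: L→B; C→M; R→T.
Column's best replies: T→R; M→L; B→C.
Only (T, R) has each player best-responding; Nash payoffs (9, 8).
Sequential outcome (T, R) coincides with the Nash profile (T, R).

yes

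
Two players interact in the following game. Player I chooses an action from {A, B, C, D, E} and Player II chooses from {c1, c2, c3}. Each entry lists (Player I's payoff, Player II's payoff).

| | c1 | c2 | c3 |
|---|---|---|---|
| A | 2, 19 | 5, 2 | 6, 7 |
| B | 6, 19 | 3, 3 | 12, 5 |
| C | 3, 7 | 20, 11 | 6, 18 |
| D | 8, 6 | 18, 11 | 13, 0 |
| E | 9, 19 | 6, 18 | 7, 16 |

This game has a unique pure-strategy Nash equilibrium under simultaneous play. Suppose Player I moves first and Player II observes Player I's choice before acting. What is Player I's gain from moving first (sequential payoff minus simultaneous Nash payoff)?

9

Work backward from Player II's decision.
- A → Player II plays c1 (best of 19, 2, 7); Player I gets 2.
- B → Player II plays c1 (best of 19, 3, 5); Player I gets 6.
- C → Player II plays c3 (best of 7, 11, 18); Player I gets 6.
- D → Player II plays c2 (best of 6, 11, 0); Player I gets 18.
- E → Player II plays c1 (best of 19, 18, 16); Player I gets 9.
Player I's induced payoffs are 2, 6, 6, 18, 9, so Player I commits to D. Subgame-perfect outcome: (D, c2) with payoffs (18, 11).
Under simultaneous play:
Player I's best replies: c1→E; c2→C; c3→D.
Player II's best replies: A→c1; B→c1; C→c3; D→c2; E→c1.
Only (E, c1) has each player best-responding; Nash payoffs (9, 19).
Player I's commitment gain: 18 − 9 = 9.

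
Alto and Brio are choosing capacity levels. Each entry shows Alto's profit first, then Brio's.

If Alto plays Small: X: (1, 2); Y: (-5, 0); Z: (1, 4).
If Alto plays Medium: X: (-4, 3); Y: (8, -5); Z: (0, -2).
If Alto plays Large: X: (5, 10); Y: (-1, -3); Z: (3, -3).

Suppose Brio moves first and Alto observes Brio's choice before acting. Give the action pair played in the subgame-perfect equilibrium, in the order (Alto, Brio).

Backward induction with Brio moving first.
- X → Alto plays Large (best of 1, -4, 5); Brio gets 10.
- Y → Alto plays Medium (best of -5, 8, -1); Brio gets -5.
- Z → Alto plays Large (best of 1, 0, 3); Brio gets -3.
Brio's induced payoffs are 10, -5, -3, so Brio commits to X. Subgame-perfect outcome: (Large, X) with payoffs (5, 10).

(Large, X)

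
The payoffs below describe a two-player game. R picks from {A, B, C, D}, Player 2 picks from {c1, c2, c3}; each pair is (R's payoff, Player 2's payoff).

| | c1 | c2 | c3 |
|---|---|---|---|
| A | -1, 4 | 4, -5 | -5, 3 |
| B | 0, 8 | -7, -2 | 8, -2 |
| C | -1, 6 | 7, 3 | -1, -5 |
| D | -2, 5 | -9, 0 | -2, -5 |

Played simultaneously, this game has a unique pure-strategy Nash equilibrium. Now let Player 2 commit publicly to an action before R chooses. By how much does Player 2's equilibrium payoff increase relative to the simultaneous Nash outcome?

0

R best-responds to each possible Player 2 move:
- c1: R compares -1, 0, -1, -2 and picks B; Player 2 would get 8.
- c2: R compares 4, -7, 7, -9 and picks C; Player 2 would get 3.
- c3: R compares -5, 8, -1, -2 and picks B; Player 2 would get -2.
Player 2's induced payoffs are 8, 3, -2, so Player 2 commits to c1. Subgame-perfect outcome: (B, c1) with payoffs (0, 8).
Now find the simultaneous Nash equilibrium.
R's best replies: c1→B; c2→C; c3→B.
Player 2's best replies: A→c1; B→c1; C→c1; D→c1.
The unique mutual best reply is (B, c1), giving (0, 8).
Player 2's commitment gain: 8 − 8 = 0.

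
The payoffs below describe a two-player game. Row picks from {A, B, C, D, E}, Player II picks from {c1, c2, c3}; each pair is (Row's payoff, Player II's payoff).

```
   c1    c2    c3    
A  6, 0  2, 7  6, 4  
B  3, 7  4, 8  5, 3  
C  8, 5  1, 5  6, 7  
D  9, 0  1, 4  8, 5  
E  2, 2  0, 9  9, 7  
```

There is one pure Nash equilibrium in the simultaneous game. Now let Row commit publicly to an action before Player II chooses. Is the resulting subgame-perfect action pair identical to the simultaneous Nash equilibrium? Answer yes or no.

no

Solve by backward induction (Row leads).
- A → Player II plays c2 (best of 0, 7, 4); Row gets 2.
- B → Player II plays c2 (best of 7, 8, 3); Row gets 4.
- C → Player II plays c3 (best of 5, 5, 7); Row gets 6.
- D → Player II plays c3 (best of 0, 4, 5); Row gets 8.
- E → Player II plays c2 (best of 2, 9, 7); Row gets 0.
Row's induced payoffs are 2, 4, 6, 8, 0, so Row commits to D. Subgame-perfect outcome: (D, c3) with payoffs (8, 5).
Now find the simultaneous Nash equilibrium.
Row's best replies: c1→D; c2→B; c3→E.
Player II's best replies: A→c2; B→c2; C→c3; D→c3; E→c2.
The unique mutual best reply is (B, c2), giving (4, 8).
Sequential outcome (D, c3) differs from the Nash profile (B, c2).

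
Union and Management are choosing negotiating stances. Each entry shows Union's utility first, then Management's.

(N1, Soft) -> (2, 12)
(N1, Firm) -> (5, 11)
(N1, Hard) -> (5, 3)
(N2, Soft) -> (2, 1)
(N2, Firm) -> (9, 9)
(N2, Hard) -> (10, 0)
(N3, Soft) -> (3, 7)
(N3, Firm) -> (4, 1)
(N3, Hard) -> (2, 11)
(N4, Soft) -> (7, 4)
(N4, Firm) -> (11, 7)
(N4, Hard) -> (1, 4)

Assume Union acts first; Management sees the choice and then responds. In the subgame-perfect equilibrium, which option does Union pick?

N4

Solve by backward induction (Union leads).
- N1 → Management plays Soft (best of 12, 11, 3); Union gets 2.
- N2 → Management plays Firm (best of 1, 9, 0); Union gets 9.
- N3 → Management plays Hard (best of 7, 1, 11); Union gets 2.
- N4 → Management plays Firm (best of 4, 7, 4); Union gets 11.
Maximizing over 2, 9, 2, 11, Union chooses N4. Subgame-perfect outcome: (N4, Firm) with payoffs (11, 7).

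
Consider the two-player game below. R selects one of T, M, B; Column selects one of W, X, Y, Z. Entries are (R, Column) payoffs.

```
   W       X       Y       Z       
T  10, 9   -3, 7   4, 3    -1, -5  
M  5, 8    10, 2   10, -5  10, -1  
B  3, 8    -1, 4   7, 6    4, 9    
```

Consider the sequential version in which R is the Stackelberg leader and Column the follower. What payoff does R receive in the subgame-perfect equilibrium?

Backward induction with R moving first.
- T: Column compares 9, 7, 3, -5 and picks W; R would get 10.
- M: Column compares 8, 2, -5, -1 and picks W; R would get 5.
- B: Column compares 8, 4, 6, 9 and picks Z; R would get 4.
R's induced payoffs are 10, 5, 4, so R commits to T. Subgame-perfect outcome: (T, W) with payoffs (10, 9).

10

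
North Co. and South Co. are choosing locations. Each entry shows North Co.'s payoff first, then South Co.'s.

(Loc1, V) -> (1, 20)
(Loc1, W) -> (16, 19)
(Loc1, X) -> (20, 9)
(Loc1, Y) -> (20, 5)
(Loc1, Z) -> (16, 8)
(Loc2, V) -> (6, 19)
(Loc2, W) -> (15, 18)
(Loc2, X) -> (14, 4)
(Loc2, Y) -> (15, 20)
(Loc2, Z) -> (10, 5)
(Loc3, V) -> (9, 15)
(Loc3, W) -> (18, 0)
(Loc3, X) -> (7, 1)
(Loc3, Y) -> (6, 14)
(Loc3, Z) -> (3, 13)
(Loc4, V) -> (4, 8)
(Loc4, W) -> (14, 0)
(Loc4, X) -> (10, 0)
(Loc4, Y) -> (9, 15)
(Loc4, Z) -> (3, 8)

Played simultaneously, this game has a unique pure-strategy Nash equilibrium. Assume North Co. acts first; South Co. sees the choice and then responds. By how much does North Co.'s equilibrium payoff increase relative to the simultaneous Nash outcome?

6

Work backward from South Co.'s decision.
- Loc1: BR = V, leader payoff 1.
- Loc2: BR = Y, leader payoff 15.
- Loc3: BR = V, leader payoff 9.
- Loc4: BR = Y, leader payoff 9.
Maximizing over 1, 15, 9, 9, North Co. chooses Loc2. Subgame-perfect outcome: (Loc2, Y) with payoffs (15, 20).
For the simultaneous game, intersect best replies.
North Co.'s best replies: V→Loc3; W→Loc3; X→Loc1; Y→Loc1; Z→Loc1.
South Co.'s best replies: Loc1→V; Loc2→Y; Loc3→V; Loc4→Y.
Only (Loc3, V) has each player best-responding; Nash payoffs (9, 15).
North Co.'s commitment gain: 15 − 9 = 6.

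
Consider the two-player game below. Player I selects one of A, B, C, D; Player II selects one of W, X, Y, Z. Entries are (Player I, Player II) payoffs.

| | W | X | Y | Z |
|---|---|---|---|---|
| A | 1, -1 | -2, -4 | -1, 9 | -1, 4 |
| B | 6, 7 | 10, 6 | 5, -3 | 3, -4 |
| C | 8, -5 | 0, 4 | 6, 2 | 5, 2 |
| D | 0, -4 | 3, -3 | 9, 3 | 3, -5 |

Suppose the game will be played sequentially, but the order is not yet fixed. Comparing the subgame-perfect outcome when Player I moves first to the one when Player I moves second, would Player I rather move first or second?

second

If Player I leads: Player II's best replies are A→Y, B→W, C→X, D→Y; Player I's induced payoffs -1, 6, 0, 9; outcome (D, Y), payoffs (9, 3).
If Player II leads: Player I's best replies are W→C, X→B, Y→D, Z→C; Player II's induced payoffs -5, 6, 3, 2; outcome (B, X), payoffs (10, 6).
Player I gets 9 moving first and 10 moving second, so Player I prefers to move second.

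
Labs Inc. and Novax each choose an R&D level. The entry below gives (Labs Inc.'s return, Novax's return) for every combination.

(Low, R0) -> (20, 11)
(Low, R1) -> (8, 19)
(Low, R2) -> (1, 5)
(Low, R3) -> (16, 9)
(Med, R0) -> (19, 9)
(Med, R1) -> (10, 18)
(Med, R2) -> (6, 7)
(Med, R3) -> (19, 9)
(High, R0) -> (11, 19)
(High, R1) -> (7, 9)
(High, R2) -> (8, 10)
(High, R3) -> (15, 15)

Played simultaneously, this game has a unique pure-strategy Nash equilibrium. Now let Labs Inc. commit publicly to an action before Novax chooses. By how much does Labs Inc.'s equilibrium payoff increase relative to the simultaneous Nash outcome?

1

Solve by backward induction (Labs Inc. leads).
- Low → Novax plays R1 (best of 11, 19, 5, 9); Labs Inc. gets 8.
- Med → Novax plays R1 (best of 9, 18, 7, 9); Labs Inc. gets 10.
- High → Novax plays R0 (best of 19, 9, 10, 15); Labs Inc. gets 11.
Maximizing over 8, 10, 11, Labs Inc. chooses High. Subgame-perfect outcome: (High, R0) with payoffs (11, 19).
Now find the simultaneous Nash equilibrium.
Labs Inc.'s best replies: R0→Low; R1→Med; R2→High; R3→Med.
Novax's best replies: Low→R1; Med→R1; High→R0.
The unique mutual best reply is (Med, R1), giving (10, 18).
Labs Inc.'s commitment gain: 11 − 10 = 1.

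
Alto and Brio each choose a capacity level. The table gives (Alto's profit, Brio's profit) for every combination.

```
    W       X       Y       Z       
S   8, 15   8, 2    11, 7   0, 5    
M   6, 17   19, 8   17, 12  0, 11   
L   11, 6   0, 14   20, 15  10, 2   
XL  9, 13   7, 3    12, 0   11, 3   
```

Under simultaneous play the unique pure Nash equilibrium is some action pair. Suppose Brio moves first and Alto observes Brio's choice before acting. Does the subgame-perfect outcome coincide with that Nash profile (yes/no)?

Backward induction with Brio moving first.
- W → Alto plays L (best of 8, 6, 11, 9); Brio gets 6.
- X → Alto plays M (best of 8, 19, 0, 7); Brio gets 8.
- Y → Alto plays L (best of 11, 17, 20, 12); Brio gets 15.
- Z → Alto plays XL (best of 0, 0, 10, 11); Brio gets 3.
Among 6, 8, 15, 3, the best is 15 at Y. Subgame-perfect outcome: (L, Y) with payoffs (20, 15).
Under simultaneous play:
Alto's best replies: W→L; X→M; Y→L; Z→XL.
Brio's best replies: S→W; M→W; L→Y; XL→W.
Only (L, Y) has each player best-responding; Nash payoffs (20, 15).
Sequential outcome (L, Y) coincides with the Nash profile (L, Y).

yes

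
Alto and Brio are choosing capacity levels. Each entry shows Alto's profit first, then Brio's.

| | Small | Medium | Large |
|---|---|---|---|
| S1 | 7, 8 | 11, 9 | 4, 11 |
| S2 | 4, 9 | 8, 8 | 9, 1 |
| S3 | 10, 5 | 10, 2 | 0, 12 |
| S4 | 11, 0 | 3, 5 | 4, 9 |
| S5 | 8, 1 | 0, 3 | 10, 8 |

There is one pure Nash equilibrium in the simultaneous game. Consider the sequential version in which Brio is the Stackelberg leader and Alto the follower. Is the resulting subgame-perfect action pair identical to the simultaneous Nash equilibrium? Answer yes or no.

Backward induction with Brio moving first.
- Small: Alto compares 7, 4, 10, 11, 8 and picks S4; Brio would get 0.
- Medium: Alto compares 11, 8, 10, 3, 0 and picks S1; Brio would get 9.
- Large: Alto compares 4, 9, 0, 4, 10 and picks S5; Brio would get 8.
Maximizing over 0, 9, 8, Brio chooses Medium. Subgame-perfect outcome: (S1, Medium) with payoffs (11, 9).
Now find the simultaneous Nash equilibrium.
Alto's best replies: Small→S4; Medium→S1; Large→S5.
Brio's best replies: S1→Large; S2→Small; S3→Large; S4→Large; S5→Large.
The unique mutual best reply is (S5, Large), giving (10, 8).
Sequential outcome (S1, Medium) differs from the Nash profile (S5, Large).

no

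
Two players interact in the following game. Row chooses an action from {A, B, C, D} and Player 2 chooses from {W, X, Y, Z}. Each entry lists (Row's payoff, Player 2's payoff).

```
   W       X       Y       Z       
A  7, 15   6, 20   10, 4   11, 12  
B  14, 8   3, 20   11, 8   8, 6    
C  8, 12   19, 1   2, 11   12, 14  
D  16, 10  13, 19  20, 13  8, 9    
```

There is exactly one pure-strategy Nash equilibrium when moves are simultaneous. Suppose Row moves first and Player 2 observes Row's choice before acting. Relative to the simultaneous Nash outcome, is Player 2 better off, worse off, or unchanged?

Player 2 best-responds to each possible Row move:
- A: Player 2 compares 15, 20, 4, 12 and picks X; Row would get 6.
- B: Player 2 compares 8, 20, 8, 6 and picks X; Row would get 3.
- C: Player 2 compares 12, 1, 11, 14 and picks Z; Row would get 12.
- D: Player 2 compares 10, 19, 13, 9 and picks X; Row would get 13.
Among 6, 3, 12, 13, the best is 13 at D. Subgame-perfect outcome: (D, X) with payoffs (13, 19).
For the simultaneous game, intersect best replies.
Row's best replies: W→D; X→C; Y→D; Z→C.
Player 2's best replies: A→X; B→X; C→Z; D→X.
Only (C, Z) has each player best-responding; Nash payoffs (12, 14).
Player 2 earns 19 sequentially versus 14 at the Nash outcome: better off.

better off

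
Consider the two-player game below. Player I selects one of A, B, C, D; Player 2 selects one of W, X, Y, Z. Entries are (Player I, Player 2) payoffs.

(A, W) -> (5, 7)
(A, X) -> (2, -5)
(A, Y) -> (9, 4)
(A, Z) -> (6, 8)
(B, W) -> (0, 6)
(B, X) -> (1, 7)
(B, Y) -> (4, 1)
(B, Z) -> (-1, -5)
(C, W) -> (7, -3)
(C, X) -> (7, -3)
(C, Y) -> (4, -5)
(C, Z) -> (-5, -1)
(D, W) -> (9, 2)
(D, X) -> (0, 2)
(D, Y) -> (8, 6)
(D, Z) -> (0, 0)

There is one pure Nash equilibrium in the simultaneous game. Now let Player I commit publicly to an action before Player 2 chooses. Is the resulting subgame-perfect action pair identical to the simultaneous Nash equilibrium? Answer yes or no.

no

Solve by backward induction (Player I leads).
- A → Player 2 plays Z (best of 7, -5, 4, 8); Player I gets 6.
- B → Player 2 plays X (best of 6, 7, 1, -5); Player I gets 1.
- C → Player 2 plays Z (best of -3, -3, -5, -1); Player I gets -5.
- D → Player 2 plays Y (best of 2, 2, 6, 0); Player I gets 8.
Maximizing over 6, 1, -5, 8, Player I chooses D. Subgame-perfect outcome: (D, Y) with payoffs (8, 6).
For the simultaneous game, intersect best replies.
Player I's best replies: W→D; X→C; Y→A; Z→A.
Player 2's best replies: A→Z; B→X; C→Z; D→Y.
The unique mutual best reply is (A, Z), giving (6, 8).
Sequential outcome (D, Y) differs from the Nash profile (A, Z).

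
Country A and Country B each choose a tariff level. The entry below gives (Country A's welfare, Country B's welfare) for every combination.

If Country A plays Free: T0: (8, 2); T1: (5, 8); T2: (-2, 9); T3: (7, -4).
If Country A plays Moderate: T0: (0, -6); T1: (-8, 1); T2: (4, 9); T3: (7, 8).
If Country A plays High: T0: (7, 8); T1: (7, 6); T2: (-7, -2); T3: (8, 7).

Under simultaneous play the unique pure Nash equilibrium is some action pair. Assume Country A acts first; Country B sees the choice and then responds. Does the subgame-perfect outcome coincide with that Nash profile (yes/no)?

no

Solve by backward induction (Country A leads).
- Free: BR = T2, leader payoff -2.
- Moderate: BR = T2, leader payoff 4.
- High: BR = T0, leader payoff 7.
Maximizing over -2, 4, 7, Country A chooses High. Subgame-perfect outcome: (High, T0) with payoffs (7, 8).
Under simultaneous play:
Country A's best replies: T0→Free; T1→High; T2→Moderate; T3→High.
Country B's best replies: Free→T2; Moderate→T2; High→T0.
Only (Moderate, T2) has each player best-responding; Nash payoffs (4, 9).
Sequential outcome (High, T0) differs from the Nash profile (Moderate, T2).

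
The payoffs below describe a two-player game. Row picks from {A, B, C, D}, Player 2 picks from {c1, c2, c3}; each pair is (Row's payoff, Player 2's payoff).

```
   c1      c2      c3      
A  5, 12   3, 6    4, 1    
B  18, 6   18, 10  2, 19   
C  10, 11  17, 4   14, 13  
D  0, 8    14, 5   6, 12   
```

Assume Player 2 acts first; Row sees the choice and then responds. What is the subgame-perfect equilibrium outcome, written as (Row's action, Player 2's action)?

Backward induction with Player 2 moving first.
- c1: Row compares 5, 18, 10, 0 and picks B; Player 2 would get 6.
- c2: Row compares 3, 18, 17, 14 and picks B; Player 2 would get 10.
- c3: Row compares 4, 2, 14, 6 and picks C; Player 2 would get 13.
Player 2's induced payoffs are 6, 10, 13, so Player 2 commits to c3. Subgame-perfect outcome: (C, c3) with payoffs (14, 13).

(C, c3)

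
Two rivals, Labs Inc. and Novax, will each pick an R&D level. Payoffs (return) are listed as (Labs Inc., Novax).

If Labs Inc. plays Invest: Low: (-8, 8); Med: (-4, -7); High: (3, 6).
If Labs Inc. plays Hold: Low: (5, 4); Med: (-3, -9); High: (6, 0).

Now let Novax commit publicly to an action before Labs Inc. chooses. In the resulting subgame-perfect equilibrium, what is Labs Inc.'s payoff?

Labs Inc. best-responds to each possible Novax move:
- Low: Labs Inc. compares -8, 5 and picks Hold; Novax would get 4.
- Med: Labs Inc. compares -4, -3 and picks Hold; Novax would get -9.
- High: Labs Inc. compares 3, 6 and picks Hold; Novax would get 0.
Among 4, -9, 0, the best is 4 at Low. Subgame-perfect outcome: (Hold, Low) with payoffs (5, 4).

5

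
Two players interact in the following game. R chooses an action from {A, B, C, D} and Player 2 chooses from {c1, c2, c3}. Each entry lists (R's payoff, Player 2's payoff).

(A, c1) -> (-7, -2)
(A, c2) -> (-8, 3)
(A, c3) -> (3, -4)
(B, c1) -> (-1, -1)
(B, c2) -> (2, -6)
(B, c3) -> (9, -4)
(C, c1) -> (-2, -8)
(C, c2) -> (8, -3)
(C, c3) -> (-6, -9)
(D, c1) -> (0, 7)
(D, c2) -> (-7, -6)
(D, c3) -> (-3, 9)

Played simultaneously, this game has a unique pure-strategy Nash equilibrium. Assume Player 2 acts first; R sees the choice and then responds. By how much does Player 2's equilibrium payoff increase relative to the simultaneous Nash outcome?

10

Solve by backward induction (Player 2 leads).
- c1: R compares -7, -1, -2, 0 and picks D; Player 2 would get 7.
- c2: R compares -8, 2, 8, -7 and picks C; Player 2 would get -3.
- c3: R compares 3, 9, -6, -3 and picks B; Player 2 would get -4.
Maximizing over 7, -3, -4, Player 2 chooses c1. Subgame-perfect outcome: (D, c1) with payoffs (0, 7).
Now find the simultaneous Nash equilibrium.
R's best replies: c1→D; c2→C; c3→B.
Player 2's best replies: A→c2; B→c1; C→c2; D→c3.
Only (C, c2) has each player best-responding; Nash payoffs (8, -3).
Player 2's commitment gain: 7 − -3 = 10.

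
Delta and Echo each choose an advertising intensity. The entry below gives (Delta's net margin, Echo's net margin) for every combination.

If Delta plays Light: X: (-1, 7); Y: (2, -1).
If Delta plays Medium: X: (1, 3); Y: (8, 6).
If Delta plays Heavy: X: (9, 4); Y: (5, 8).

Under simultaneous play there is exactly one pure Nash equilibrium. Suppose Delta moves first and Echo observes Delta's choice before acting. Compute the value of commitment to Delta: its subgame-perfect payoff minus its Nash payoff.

Work backward from Echo's decision.
- Light → Echo plays X (best of 7, -1); Delta gets -1.
- Medium → Echo plays Y (best of 3, 6); Delta gets 8.
- Heavy → Echo plays Y (best of 4, 8); Delta gets 5.
Delta's induced payoffs are -1, 8, 5, so Delta commits to Medium. Subgame-perfect outcome: (Medium, Y) with payoffs (8, 6).
Under simultaneous play:
Delta's best replies: X→Heavy; Y→Medium.
Echo's best replies: Light→X; Medium→Y; Heavy→Y.
The unique mutual best reply is (Medium, Y), giving (8, 6).
Delta's commitment gain: 8 − 8 = 0.

0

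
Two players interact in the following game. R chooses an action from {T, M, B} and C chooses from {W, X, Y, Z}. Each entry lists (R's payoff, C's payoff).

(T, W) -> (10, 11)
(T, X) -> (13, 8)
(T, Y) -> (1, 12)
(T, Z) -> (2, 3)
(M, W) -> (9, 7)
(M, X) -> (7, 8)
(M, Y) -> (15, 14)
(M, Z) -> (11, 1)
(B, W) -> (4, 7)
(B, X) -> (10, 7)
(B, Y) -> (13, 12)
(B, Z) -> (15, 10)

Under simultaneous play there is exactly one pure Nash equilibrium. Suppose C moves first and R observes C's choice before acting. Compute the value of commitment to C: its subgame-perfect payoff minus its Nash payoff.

0

R best-responds to each possible C move:
- W: R compares 10, 9, 4 and picks T; C would get 11.
- X: R compares 13, 7, 10 and picks T; C would get 8.
- Y: R compares 1, 15, 13 and picks M; C would get 14.
- Z: R compares 2, 11, 15 and picks B; C would get 10.
Maximizing over 11, 8, 14, 10, C chooses Y. Subgame-perfect outcome: (M, Y) with payoffs (15, 14).
For the simultaneous game, intersect best replies.
R's best replies: W→T; X→T; Y→M; Z→B.
C's best replies: T→Y; M→Y; B→Y.
Only (M, Y) has each player best-responding; Nash payoffs (15, 14).
C's commitment gain: 14 − 14 = 0.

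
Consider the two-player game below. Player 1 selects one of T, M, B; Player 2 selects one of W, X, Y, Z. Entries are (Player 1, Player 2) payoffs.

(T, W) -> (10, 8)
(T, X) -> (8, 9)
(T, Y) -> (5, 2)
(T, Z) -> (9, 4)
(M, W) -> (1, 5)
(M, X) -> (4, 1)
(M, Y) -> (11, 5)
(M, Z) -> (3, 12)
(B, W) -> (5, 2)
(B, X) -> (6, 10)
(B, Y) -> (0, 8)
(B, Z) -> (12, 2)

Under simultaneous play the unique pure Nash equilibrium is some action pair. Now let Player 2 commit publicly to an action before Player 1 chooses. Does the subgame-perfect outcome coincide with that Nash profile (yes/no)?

yes

Backward induction with Player 2 moving first.
- W → Player 1 plays T (best of 10, 1, 5); Player 2 gets 8.
- X → Player 1 plays T (best of 8, 4, 6); Player 2 gets 9.
- Y → Player 1 plays M (best of 5, 11, 0); Player 2 gets 5.
- Z → Player 1 plays B (best of 9, 3, 12); Player 2 gets 2.
Maximizing over 8, 9, 5, 2, Player 2 chooses X. Subgame-perfect outcome: (T, X) with payoffs (8, 9).
Under simultaneous play:
Player 1's best replies: W→T; X→T; Y→M; Z→B.
Player 2's best replies: T→X; M→Z; B→X.
The unique mutual best reply is (T, X), giving (8, 9).
Sequential outcome (T, X) coincides with the Nash profile (T, X).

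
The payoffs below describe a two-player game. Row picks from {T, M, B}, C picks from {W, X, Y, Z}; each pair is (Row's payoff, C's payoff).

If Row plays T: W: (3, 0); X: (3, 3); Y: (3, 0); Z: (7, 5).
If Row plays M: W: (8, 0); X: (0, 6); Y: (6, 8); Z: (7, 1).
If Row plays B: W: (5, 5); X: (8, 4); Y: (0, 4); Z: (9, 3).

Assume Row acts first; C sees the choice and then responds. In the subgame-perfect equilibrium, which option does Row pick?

Work backward from C's decision.
- T: BR = Z, leader payoff 7.
- M: BR = Y, leader payoff 6.
- B: BR = W, leader payoff 5.
Among 7, 6, 5, the best is 7 at T. Subgame-perfect outcome: (T, Z) with payoffs (7, 5).

T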